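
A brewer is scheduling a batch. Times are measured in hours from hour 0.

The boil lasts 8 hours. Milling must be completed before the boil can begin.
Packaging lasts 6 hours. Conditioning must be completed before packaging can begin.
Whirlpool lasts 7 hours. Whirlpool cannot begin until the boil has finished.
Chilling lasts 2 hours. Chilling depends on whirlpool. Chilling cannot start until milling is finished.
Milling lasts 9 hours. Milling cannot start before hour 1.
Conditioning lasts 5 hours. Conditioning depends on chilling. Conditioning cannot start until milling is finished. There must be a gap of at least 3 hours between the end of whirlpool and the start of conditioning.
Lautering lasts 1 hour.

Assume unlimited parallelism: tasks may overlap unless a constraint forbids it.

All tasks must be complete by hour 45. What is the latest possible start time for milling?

Packaging must finish by hour 45; it takes 6 hours, so it must start by 45 − 6 = hour 39.
Since packaging (must start by hour 39) depends on it, conditioning must finish by hour 39. Backing off its 5-hour duration gives a latest start of hour 34.
Chilling feeds into conditioning (must start by hour 34); so chilling must finish by hour 34 and therefore start by hour 32.
Whirlpool has several dependents: chilling (must start by hour 32); conditioning (must start by hour 34, minus 3-hour gap → hour 31). The earliest of those limits is hour 31, so whirlpool must start by 31 − 7 = hour 24.
The boil has to be done before whirlpool (must start by hour 24). That means finishing by hour 24, i.e. starting by 24 − 8 = hour 16.
Milling must finish in time for the boil (must start by hour 16); chilling (must start by hour 32); conditioning (must start by hour 34). The tightest is hour 16, so milling must start by 16 − 9 = hour 7.

7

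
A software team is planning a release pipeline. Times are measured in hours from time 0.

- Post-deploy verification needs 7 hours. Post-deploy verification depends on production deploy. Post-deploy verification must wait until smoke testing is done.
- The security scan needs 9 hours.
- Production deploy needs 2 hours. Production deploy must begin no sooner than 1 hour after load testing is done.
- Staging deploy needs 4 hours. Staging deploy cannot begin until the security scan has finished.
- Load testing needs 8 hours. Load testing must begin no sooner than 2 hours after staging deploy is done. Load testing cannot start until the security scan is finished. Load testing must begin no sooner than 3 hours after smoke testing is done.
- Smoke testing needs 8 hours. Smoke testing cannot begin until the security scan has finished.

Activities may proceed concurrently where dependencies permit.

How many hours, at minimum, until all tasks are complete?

38

The security scan has no prerequisites, so it starts at hour 0 and finishes at hour 9.
After the security scan (finishes hour 9), smoke testing can start at hour 9 and finishes at hour 17.
After the security scan (finishes hour 9), staging deploy can start at hour 9 and finishes at hour 13.
Load testing has to wait for staging deploy (finishes hour 13, plus 2-hour gap → hour 15); the security scan (finishes hour 9); smoke testing (finishes hour 17, plus 3-hour gap → hour 20). The latest of these is hour 20, so load testing runs hour 20 to 20 + 8 = hour 28.
Production deploy cannot begin until load testing (finishes hour 28, plus 1-hour gap → hour 29). It runs from hour 29 to 29 + 2 = hour 31.
For post-deploy verification: production deploy (finishes hour 31); smoke testing (finishes hour 17). Taking the maximum gives a start of hour 31, and it finishes at 31 + 7 = hour 38.
All tasks are finished once the last one completes. Finish times: The security scan at 9, Staging deploy at 13, Smoke testing at 17, Load testing at 28, Production deploy at 31, Post-deploy verification at 38. The latest is hour 38.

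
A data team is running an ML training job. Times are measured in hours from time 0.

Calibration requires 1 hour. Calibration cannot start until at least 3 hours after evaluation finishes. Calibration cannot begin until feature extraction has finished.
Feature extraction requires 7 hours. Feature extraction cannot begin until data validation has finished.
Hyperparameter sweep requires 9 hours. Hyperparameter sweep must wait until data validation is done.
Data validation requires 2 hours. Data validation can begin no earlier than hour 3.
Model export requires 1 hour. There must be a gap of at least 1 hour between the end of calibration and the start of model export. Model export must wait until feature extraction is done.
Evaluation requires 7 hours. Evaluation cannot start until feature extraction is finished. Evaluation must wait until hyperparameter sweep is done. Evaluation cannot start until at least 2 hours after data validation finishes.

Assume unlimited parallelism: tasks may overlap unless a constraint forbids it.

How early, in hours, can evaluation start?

14

Data validation cannot begin until its own release at hour 3. It runs from hour 3 to 3 + 2 = hour 5.
Hyperparameter sweep cannot begin until data validation (finishes hour 5). It runs from hour 5 to 5 + 9 = hour 14.
After data validation (finishes hour 5), feature extraction can start at hour 5 and finishes at hour 12.
Evaluation waits on feature extraction (finishes hour 12); hyperparameter sweep (finishes hour 14); data validation (finishes hour 5, plus 2-hour gap → hour 7). The latest of these is hour 14, which is the earliest evaluation can start.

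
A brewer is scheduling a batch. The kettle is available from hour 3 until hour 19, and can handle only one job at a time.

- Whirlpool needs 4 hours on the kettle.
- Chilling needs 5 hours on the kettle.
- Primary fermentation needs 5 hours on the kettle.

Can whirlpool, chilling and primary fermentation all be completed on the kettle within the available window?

The kettle window is 19 − 3 = 16 hours.
Running back to back, the jobs need 4 + 5 + 5 = 14 hours on the kettle.
Since 14 ≤ 16, they fit within the window.

Yes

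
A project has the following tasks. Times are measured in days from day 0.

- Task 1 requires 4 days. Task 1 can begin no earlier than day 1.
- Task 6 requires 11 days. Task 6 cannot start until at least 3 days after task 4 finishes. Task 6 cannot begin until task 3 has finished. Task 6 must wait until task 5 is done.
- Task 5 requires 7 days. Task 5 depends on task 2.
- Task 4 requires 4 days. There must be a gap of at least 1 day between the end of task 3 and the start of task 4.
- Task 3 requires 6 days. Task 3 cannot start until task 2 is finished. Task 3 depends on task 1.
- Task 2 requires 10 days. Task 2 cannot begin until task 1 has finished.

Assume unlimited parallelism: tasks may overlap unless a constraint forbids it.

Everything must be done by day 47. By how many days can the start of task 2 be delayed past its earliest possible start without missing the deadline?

After its own release at day 1, task 1 can start at day 1 and finishes at day 5.
Task 2 waits on task 1 (finishes day 5), so it starts at day 5 and finishes at 5 + 10 = day 15.

Working backward from the deadline:
Task 6 has no dependents, so it just needs to finish by day 47. Starting by 47 − 11 = day 36 achieves that.
Task 4 has to be done before task 6 (must start by day 36, minus 3-day gap → day 33). That means finishing by day 33, i.e. starting by 33 − 4 = day 29.
Task 3 has several dependents: task 4 (must start by day 29, minus 1-day gap → day 28); task 6 (must start by day 36). The earliest of those limits is day 28, so task 3 must start by 28 − 6 = day 22.
Task 5 feeds into task 6 (must start by day 36); so task 5 must finish by day 36 and therefore start by day 29.
Task 2 feeds task 3 (must start by day 22); task 5 (must start by day 29). Taking the minimum, task 2 must finish by day 22 and start by 22 − 10 = day 12.
So task 2 can start as early as day 5 and as late as day 12, giving 12 − 5 = 7 days of slack.

7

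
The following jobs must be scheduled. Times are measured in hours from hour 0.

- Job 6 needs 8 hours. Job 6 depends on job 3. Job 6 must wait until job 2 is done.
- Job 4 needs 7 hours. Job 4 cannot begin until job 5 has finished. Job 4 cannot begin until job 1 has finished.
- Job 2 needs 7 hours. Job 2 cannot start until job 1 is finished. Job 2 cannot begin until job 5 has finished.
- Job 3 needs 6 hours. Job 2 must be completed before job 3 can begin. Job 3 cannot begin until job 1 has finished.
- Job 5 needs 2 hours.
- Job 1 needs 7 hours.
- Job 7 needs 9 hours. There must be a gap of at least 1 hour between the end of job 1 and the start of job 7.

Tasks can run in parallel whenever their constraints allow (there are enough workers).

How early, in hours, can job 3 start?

Job 5 can start immediately at hour 0; it finishes at hour 2.
Job 1 can start immediately at hour 0; it finishes at hour 7.
Job 2 needs all of job 1 (finishes hour 7); job 5 (finishes hour 2). That puts its earliest start at hour 7; it finishes at 7 + 7 = hour 14.
Job 3 waits on job 2 (finishes hour 14); job 1 (finishes hour 7). The latest of these is hour 14, which is the earliest job 3 can start.

14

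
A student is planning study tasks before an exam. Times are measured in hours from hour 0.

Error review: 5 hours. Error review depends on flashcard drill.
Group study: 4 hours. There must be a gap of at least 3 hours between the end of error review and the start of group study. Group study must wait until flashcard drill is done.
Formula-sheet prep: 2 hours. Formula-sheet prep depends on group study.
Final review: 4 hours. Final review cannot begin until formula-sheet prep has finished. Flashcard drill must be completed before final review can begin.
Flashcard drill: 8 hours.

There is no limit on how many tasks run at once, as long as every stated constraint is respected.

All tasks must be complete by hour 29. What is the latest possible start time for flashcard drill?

Final review has no dependents, so it just needs to finish by hour 29. Starting by 29 − 4 = hour 25 achieves that.
Formula-sheet prep must finish before final review (must start by hour 25). With a 2-hour duration, formula-sheet prep must start by 25 − 2 = hour 23.
Group study must finish before formula-sheet prep (must start by hour 23). With a 4-hour duration, group study must start by 23 − 4 = hour 19.
Error review must finish before group study (must start by hour 19, minus 3-hour gap → hour 16). With a 5-hour duration, error review must start by 16 − 5 = hour 11.
Flashcard drill has several dependents: error review (must start by hour 11); group study (must start by hour 19); final review (must start by hour 25). The earliest of those limits is hour 11, so flashcard drill must start by 11 − 8 = hour 3.

3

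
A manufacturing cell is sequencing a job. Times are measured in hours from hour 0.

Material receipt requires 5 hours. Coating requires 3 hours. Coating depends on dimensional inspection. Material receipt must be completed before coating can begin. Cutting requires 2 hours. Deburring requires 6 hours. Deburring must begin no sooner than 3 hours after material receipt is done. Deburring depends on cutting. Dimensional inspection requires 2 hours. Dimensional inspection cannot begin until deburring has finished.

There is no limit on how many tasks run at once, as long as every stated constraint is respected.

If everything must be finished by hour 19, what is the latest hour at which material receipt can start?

0

To finish by hour 19, coating (duration 3) must start no later than hour 16.
Dimensional inspection has to be done before coating (must start by hour 16). That means finishing by hour 16, i.e. starting by 16 − 2 = hour 14.
Deburring feeds into dimensional inspection (must start by hour 14); so deburring must finish by hour 14 and therefore start by hour 8.
For material receipt: deburring (must start by hour 8, minus 3-hour gap → hour 5); coating (must start by hour 16). The most restrictive is hour 5; with a 5-hour duration, material receipt must start by hour 0.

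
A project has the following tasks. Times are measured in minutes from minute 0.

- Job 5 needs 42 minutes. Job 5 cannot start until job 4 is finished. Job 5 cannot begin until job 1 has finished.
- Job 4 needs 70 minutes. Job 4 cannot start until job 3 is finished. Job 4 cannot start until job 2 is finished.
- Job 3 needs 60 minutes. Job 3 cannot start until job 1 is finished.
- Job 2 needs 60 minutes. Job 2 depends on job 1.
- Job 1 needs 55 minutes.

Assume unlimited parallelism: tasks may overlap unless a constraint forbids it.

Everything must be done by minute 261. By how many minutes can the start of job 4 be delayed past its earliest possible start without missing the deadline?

34

Job 1 has no prerequisites, so it starts at minute 0 and finishes at minute 55.
After job 1 (finishes minute 55), job 3 can start at minute 55 and finishes at minute 115.
After job 1 (finishes minute 55), job 2 can start at minute 55 and finishes at minute 115.
Job 4 needs all of job 3 (finishes minute 115); job 2 (finishes minute 115). That puts its earliest start at minute 115; it finishes at 115 + 70 = minute 185.

Working backward from the deadline:
Job 5 must finish by minute 261; it takes 42 minutes, so it must start by 261 − 42 = minute 219.
Since job 5 (must start by minute 219) depends on it, job 4 must finish by minute 219. Backing off its 70-minute duration gives a latest start of minute 149.
So job 4 can start as early as minute 115 and as late as minute 149, giving 149 − 115 = 34 minutes of slack.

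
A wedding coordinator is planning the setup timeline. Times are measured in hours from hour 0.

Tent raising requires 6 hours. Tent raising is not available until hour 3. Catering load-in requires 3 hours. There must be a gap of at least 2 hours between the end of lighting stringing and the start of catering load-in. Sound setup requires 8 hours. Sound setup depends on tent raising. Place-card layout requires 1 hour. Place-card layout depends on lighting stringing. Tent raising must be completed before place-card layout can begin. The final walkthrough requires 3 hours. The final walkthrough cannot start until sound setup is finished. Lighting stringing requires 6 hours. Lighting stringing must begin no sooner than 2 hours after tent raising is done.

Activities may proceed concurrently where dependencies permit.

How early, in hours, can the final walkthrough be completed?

Tent raising cannot begin until its own release at hour 3. It runs from hour 3 to 3 + 6 = hour 9.
Sound setup waits on tent raising (finishes hour 9), so it starts at hour 9 and finishes at 9 + 8 = hour 17.
The final walkthrough waits on sound setup (finishes hour 17), so it starts at hour 17 and finishes at 17 + 3 = hour 20.

20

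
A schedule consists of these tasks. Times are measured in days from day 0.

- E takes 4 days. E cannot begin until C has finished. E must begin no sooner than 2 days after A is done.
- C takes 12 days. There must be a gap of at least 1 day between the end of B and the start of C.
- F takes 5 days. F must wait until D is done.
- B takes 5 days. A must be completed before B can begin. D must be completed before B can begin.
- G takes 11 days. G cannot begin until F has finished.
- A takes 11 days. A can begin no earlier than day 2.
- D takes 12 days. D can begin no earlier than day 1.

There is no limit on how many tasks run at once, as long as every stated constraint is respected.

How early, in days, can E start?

D cannot begin until its own release at day 1. It runs from day 1 to 1 + 12 = day 13.
A waits on its own release at day 2, so it starts at day 2 and finishes at 2 + 11 = day 13.
B needs all of A (finishes day 13); D (finishes day 13). That puts its earliest start at day 13; it finishes at 13 + 5 = day 18.
After B (finishes day 18, plus 1-day gap → day 19), C can start at day 19 and finishes at day 31.
E waits on C (finishes day 31); A (finishes day 13, plus 2-day gap → day 15). The latest of these is day 31, which is the earliest E can start.

31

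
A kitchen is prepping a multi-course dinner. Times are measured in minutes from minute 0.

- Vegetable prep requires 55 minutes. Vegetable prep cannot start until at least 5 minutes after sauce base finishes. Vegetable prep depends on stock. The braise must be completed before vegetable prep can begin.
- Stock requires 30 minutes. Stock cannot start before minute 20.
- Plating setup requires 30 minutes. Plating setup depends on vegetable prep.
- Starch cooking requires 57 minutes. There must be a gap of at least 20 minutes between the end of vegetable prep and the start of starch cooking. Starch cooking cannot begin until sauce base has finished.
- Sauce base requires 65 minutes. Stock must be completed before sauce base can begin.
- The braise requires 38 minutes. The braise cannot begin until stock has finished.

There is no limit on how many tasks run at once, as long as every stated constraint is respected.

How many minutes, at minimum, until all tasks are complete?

252

Stock waits on its own release at minute 20, so it starts at minute 20 and finishes at 20 + 30 = minute 50.
After stock (finishes minute 50), the braise can start at minute 50 and finishes at minute 88.
Sauce base waits on stock (finishes minute 50), so it starts at minute 50 and finishes at 50 + 65 = minute 115.
Vegetable prep cannot start until sauce base (finishes minute 115, plus 5-minute gap → minute 120); stock (finishes minute 50); the braise (finishes minute 88). The controlling bound is minute 120, so vegetable prep finishes at 120 + 55 = minute 175.
After vegetable prep (finishes minute 175), plating setup can start at minute 175 and finishes at minute 205.
Starch cooking needs all of vegetable prep (finishes minute 175, plus 20-minute gap → minute 195); sauce base (finishes minute 115). That puts its earliest start at minute 195; it finishes at 195 + 57 = minute 252.
All tasks are finished once the last one completes. Finish times: Stock at 50, Sauce base at 115, The braise at 88, Vegetable prep at 175, Starch cooking at 252, Plating setup at 205. The latest is minute 252.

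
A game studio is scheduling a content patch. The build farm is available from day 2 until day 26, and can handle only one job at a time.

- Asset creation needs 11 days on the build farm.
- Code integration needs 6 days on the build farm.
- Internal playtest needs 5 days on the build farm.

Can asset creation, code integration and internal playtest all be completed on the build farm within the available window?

Yes

The build farm window is 26 − 2 = 24 days.
Running back to back, the jobs need 11 + 6 + 5 = 22 days on the build farm.
Since 22 ≤ 24, they fit within the window.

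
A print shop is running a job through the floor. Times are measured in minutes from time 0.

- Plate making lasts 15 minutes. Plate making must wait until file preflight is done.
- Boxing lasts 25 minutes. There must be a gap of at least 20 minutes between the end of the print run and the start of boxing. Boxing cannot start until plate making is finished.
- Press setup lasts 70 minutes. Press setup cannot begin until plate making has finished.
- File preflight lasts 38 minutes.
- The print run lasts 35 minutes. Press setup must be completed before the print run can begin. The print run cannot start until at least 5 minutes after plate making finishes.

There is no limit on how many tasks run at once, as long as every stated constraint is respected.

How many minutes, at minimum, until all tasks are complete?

203

Nothing blocks file preflight, so it runs from minute 0 to minute 38.
Plate making cannot begin until file preflight (finishes minute 38). It runs from minute 38 to 38 + 15 = minute 53.
Press setup cannot begin until plate making (finishes minute 53). It runs from minute 53 to 53 + 70 = minute 123.
For the print run: press setup (finishes minute 123); plate making (finishes minute 53, plus 5-minute gap → minute 58). Taking the maximum gives a start of minute 123, and it finishes at 123 + 35 = minute 158.
Boxing has to wait for the print run (finishes minute 158, plus 20-minute gap → minute 178); plate making (finishes minute 53). The latest of these is minute 178, so boxing runs minute 178 to 178 + 25 = minute 203.
All tasks are finished once the last one completes. Finish times: File preflight at 38, Plate making at 53, Press setup at 123, The print run at 158, Boxing at 203. The latest is minute 203.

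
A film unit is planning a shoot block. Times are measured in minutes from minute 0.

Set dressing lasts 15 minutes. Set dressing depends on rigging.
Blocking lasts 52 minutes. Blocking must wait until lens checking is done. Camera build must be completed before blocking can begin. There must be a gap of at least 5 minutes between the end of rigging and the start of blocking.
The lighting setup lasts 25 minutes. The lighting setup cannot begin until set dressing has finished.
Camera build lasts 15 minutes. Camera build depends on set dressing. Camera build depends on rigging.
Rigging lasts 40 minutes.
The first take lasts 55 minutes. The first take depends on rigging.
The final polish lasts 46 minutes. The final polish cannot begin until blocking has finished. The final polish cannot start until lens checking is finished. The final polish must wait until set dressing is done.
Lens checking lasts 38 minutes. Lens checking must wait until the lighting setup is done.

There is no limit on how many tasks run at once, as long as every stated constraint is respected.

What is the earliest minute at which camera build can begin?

Nothing blocks rigging, so it runs from minute 0 to minute 40.
Set dressing waits on rigging (finishes minute 40), so it starts at minute 40 and finishes at 40 + 15 = minute 55.
Camera build waits on set dressing (finishes minute 55); rigging (finishes minute 40). The latest of these is minute 55, which is the earliest camera build can start.

55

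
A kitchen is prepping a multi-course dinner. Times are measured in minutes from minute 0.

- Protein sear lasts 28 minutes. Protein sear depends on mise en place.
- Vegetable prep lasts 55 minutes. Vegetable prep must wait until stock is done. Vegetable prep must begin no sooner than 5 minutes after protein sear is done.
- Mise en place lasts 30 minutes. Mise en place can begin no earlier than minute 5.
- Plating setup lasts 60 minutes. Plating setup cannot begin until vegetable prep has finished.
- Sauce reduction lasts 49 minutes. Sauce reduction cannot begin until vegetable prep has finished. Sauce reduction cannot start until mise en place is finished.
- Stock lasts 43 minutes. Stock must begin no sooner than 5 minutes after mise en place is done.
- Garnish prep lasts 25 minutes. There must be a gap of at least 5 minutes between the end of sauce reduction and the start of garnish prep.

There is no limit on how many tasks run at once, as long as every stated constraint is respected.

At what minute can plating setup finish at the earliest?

198

Mise en place waits on its own release at minute 5, so it starts at minute 5 and finishes at 5 + 30 = minute 35.
After mise en place (finishes minute 35), protein sear can start at minute 35 and finishes at minute 63.
Stock waits on mise en place (finishes minute 35, plus 5-minute gap → minute 40), so it starts at minute 40 and finishes at 40 + 43 = minute 83.
Vegetable prep has to wait for stock (finishes minute 83); protein sear (finishes minute 63, plus 5-minute gap → minute 68). The latest of these is minute 83, so vegetable prep runs minute 83 to 83 + 55 = minute 138.
After vegetable prep (finishes minute 138), plating setup can start at minute 138 and finishes at minute 198.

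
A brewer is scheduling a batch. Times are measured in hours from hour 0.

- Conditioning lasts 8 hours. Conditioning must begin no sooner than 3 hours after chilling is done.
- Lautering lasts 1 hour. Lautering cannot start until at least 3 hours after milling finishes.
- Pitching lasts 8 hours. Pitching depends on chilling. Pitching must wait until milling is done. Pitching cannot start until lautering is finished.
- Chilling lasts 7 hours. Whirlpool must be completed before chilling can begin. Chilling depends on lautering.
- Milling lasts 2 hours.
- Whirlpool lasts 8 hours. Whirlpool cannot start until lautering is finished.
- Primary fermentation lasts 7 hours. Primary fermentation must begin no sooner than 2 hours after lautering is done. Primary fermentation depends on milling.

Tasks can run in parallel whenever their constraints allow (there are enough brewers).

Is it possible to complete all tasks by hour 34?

Yes

Milling has no prerequisites, so it starts at hour 0 and finishes at hour 2.
After milling (finishes hour 2, plus 3-hour gap → hour 5), lautering can start at hour 5 and finishes at hour 6.
For primary fermentation: lautering (finishes hour 6, plus 2-hour gap → hour 8); milling (finishes hour 2). Taking the maximum gives a start of hour 8, and it finishes at 8 + 7 = hour 15.
Whirlpool waits on lautering (finishes hour 6), so it starts at hour 6 and finishes at 6 + 8 = hour 14.
Chilling needs all of whirlpool (finishes hour 14); lautering (finishes hour 6). That puts its earliest start at hour 14; it finishes at 14 + 7 = hour 21.
Conditioning cannot begin until chilling (finishes hour 21, plus 3-hour gap → hour 24). It runs from hour 24 to 24 + 8 = hour 32.
For pitching: chilling (finishes hour 21); milling (finishes hour 2); lautering (finishes hour 6). Taking the maximum gives a start of hour 21, and it finishes at 21 + 8 = hour 29.
Every task is finished by hour 32, which is no later than the deadline of 34, so the schedule is feasible.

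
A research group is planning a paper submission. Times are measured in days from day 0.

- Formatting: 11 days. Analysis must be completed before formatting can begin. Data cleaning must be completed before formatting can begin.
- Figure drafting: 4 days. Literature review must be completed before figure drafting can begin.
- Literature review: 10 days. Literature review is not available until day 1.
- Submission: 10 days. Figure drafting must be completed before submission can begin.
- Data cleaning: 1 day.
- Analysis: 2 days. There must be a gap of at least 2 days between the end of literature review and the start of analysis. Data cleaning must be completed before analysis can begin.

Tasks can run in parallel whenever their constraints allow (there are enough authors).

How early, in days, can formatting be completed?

26

Nothing blocks data cleaning, so it runs from day 0 to day 1.
Literature review waits on its own release at day 1, so it starts at day 1 and finishes at 1 + 10 = day 11.
Analysis cannot start until literature review (finishes day 11, plus 2-day gap → day 13); data cleaning (finishes day 1). The controlling bound is day 13, so analysis finishes at 13 + 2 = day 15.
Formatting needs all of analysis (finishes day 15); data cleaning (finishes day 1). That puts its earliest start at day 15; it finishes at 15 + 11 = day 26.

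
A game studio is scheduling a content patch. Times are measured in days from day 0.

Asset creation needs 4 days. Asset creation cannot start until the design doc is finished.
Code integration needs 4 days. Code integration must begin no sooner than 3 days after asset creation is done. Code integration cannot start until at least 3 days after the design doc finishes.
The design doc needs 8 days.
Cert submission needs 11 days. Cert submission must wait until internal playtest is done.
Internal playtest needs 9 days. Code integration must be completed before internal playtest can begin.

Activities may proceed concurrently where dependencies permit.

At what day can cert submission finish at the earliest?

39

Nothing blocks the design doc, so it runs from day 0 to day 8.
After the design doc (finishes day 8), asset creation can start at day 8 and finishes at day 12.
For code integration: asset creation (finishes day 12, plus 3-day gap → day 15); the design doc (finishes day 8, plus 3-day gap → day 11). Taking the maximum gives a start of day 15, and it finishes at 15 + 4 = day 19.
After code integration (finishes day 19), internal playtest can start at day 19 and finishes at day 28.
After internal playtest (finishes day 28), cert submission can start at day 28 and finishes at day 39.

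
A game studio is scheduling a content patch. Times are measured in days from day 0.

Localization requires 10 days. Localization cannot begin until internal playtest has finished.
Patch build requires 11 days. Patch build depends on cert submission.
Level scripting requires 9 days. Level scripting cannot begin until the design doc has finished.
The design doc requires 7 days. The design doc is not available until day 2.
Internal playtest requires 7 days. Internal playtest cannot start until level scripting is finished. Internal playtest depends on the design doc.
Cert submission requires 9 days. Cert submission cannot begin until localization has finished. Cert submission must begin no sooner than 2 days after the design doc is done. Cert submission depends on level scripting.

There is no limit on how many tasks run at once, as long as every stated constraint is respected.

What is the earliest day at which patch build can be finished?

55

The design doc waits on its own release at day 2, so it starts at day 2 and finishes at 2 + 7 = day 9.
After the design doc (finishes day 9), level scripting can start at day 9 and finishes at day 18.
Internal playtest needs all of level scripting (finishes day 18); the design doc (finishes day 9). That puts its earliest start at day 18; it finishes at 18 + 7 = day 25.
Localization waits on internal playtest (finishes day 25), so it starts at day 25 and finishes at 25 + 10 = day 35.
Cert submission has to wait for localization (finishes day 35); the design doc (finishes day 9, plus 2-day gap → day 11); level scripting (finishes day 18). The latest of these is day 35, so cert submission runs day 35 to 35 + 9 = day 44.
After cert submission (finishes day 44), patch build can start at day 44 and finishes at day 55.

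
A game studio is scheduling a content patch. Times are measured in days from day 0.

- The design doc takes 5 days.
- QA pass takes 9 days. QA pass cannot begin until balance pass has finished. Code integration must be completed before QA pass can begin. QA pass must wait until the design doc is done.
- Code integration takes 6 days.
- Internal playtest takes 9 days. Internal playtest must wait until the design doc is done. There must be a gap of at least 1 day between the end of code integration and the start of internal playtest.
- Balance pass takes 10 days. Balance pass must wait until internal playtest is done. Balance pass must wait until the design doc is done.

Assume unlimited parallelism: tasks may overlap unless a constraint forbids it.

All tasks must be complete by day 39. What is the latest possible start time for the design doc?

6

To finish by day 39, QA pass (duration 9) must start no later than day 30.
Since QA pass (must start by day 30) depends on it, balance pass must finish by day 30. Backing off its 10-day duration gives a latest start of day 20.
Since balance pass (must start by day 20) depends on it, internal playtest must finish by day 20. Backing off its 9-day duration gives a latest start of day 11.
For the design doc: internal playtest (must start by day 11); balance pass (must start by day 20); QA pass (must start by day 30). The most restrictive is day 11; with a 5-day duration, the design doc must start by day 6.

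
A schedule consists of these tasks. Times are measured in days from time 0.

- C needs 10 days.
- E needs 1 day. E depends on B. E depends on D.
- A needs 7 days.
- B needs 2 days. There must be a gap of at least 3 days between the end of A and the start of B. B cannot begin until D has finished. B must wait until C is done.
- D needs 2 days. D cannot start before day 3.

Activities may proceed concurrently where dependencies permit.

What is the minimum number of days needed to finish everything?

13

After its own release at day 3, D can start at day 3 and finishes at day 5.
Nothing blocks C, so it runs from day 0 to day 10.
A can start immediately at day 0; it finishes at day 7.
B needs all of A (finishes day 7, plus 3-day gap → day 10); D (finishes day 5); C (finishes day 10). That puts its earliest start at day 10; it finishes at 10 + 2 = day 12.
E cannot start until B (finishes day 12); D (finishes day 5). The controlling bound is day 12, so E finishes at 12 + 1 = day 13.
All tasks are finished once the last one completes. Finish times: A at 7, B at 12, C at 10, D at 5, E at 13. The latest is day 13.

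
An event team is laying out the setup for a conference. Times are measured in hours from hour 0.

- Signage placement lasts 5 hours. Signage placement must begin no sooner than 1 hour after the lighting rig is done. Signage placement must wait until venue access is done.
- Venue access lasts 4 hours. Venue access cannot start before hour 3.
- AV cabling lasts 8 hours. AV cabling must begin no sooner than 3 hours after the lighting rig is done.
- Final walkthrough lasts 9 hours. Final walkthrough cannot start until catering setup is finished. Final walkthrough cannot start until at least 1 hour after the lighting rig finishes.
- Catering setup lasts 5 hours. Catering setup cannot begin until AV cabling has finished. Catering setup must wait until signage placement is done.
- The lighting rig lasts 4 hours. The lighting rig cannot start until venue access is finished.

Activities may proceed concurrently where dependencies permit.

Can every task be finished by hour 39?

After its own release at hour 3, venue access can start at hour 3 and finishes at hour 7.
After venue access (finishes hour 7), the lighting rig can start at hour 7 and finishes at hour 11.
Signage placement needs all of the lighting rig (finishes hour 11, plus 1-hour gap → hour 12); venue access (finishes hour 7). That puts its earliest start at hour 12; it finishes at 12 + 5 = hour 17.
After the lighting rig (finishes hour 11, plus 3-hour gap → hour 14), AV cabling can start at hour 14 and finishes at hour 22.
Catering setup cannot start until AV cabling (finishes hour 22); signage placement (finishes hour 17). The controlling bound is hour 22, so catering setup finishes at 22 + 5 = hour 27.
Final walkthrough needs all of catering setup (finishes hour 27); the lighting rig (finishes hour 11, plus 1-hour gap → hour 12). That puts its earliest start at hour 27; it finishes at 27 + 9 = hour 36.
Every task is finished by hour 36, which is no later than the deadline of 39, so the schedule is feasible.

Yes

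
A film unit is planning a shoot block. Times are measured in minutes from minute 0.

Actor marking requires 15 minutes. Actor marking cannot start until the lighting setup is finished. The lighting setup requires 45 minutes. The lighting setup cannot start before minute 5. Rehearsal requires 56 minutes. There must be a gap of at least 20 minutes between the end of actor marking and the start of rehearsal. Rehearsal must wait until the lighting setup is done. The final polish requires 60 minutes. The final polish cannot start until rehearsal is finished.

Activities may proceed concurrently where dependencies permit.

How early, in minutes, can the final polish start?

141

After its own release at minute 5, the lighting setup can start at minute 5 and finishes at minute 50.
Actor marking waits on the lighting setup (finishes minute 50), so it starts at minute 50 and finishes at 50 + 15 = minute 65.
Rehearsal cannot start until actor marking (finishes minute 65, plus 20-minute gap → minute 85); the lighting setup (finishes minute 50). The controlling bound is minute 85, so rehearsal finishes at 85 + 56 = minute 141.
The final polish waits on rehearsal (finishes minute 141), so the earliest it can start is minute 141.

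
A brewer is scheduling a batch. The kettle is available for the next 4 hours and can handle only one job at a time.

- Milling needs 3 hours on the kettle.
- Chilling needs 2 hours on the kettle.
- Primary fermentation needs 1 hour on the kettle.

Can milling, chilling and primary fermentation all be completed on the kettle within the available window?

Running back to back, the jobs need 3 + 2 + 1 = 6 hours on the kettle.
Since 6 > 4, they cannot all fit.

No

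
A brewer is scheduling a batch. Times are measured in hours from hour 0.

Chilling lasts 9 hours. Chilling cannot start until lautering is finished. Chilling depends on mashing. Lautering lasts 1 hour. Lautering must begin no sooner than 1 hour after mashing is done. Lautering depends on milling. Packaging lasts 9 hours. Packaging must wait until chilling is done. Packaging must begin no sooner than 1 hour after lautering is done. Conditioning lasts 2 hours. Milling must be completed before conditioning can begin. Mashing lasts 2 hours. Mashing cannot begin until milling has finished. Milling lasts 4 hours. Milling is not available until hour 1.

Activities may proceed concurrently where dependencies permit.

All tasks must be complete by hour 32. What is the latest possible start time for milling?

Nothing follows packaging; the deadline of hour 32 is its only limit. It must start by 32 − 9 = hour 23.
Chilling feeds into packaging (must start by hour 23); so chilling must finish by hour 23 and therefore start by hour 14.
Lautering has several dependents: chilling (must start by hour 14); packaging (must start by hour 23, minus 1-hour gap → hour 22). The earliest of those limits is hour 14, so lautering must start by 14 − 1 = hour 13.
Mashing feeds lautering (must start by hour 13, minus 1-hour gap → hour 12); chilling (must start by hour 14). Taking the minimum, mashing must finish by hour 12 and start by 12 − 2 = hour 10.
Nothing follows conditioning; the deadline of hour 32 is its only limit. It must start by 32 − 2 = hour 30.
Milling must finish in time for mashing (must start by hour 10); lautering (must start by hour 13); conditioning (must start by hour 30). The tightest is hour 10, so milling must start by 10 − 4 = hour 6.

6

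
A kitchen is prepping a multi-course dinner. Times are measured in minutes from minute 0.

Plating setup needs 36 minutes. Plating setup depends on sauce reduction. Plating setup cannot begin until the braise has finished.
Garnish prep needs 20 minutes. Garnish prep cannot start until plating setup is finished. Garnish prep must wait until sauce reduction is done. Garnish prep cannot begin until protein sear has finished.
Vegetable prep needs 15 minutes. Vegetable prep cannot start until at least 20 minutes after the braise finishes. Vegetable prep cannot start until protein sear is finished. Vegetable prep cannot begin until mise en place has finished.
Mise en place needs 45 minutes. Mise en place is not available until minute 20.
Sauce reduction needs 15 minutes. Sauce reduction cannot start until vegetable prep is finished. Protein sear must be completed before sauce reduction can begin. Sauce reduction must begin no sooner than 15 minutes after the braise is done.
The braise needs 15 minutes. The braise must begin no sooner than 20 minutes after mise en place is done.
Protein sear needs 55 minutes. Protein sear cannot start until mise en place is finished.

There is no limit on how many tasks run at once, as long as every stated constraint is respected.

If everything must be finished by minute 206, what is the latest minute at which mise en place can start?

20

Garnish prep has no dependents, so it just needs to finish by minute 206. Starting by 206 − 20 = minute 186 achieves that.
Since garnish prep (must start by minute 186) depends on it, plating setup must finish by minute 186. Backing off its 36-minute duration gives a latest start of minute 150.
Sauce reduction feeds plating setup (must start by minute 150); garnish prep (must start by minute 186). Taking the minimum, sauce reduction must finish by minute 150 and start by 150 − 15 = minute 135.
Since sauce reduction (must start by minute 135) depends on it, vegetable prep must finish by minute 135. Backing off its 15-minute duration gives a latest start of minute 120.
For the braise: vegetable prep (must start by minute 120, minus 20-minute gap → minute 100); sauce reduction (must start by minute 135, minus 15-minute gap → minute 120); plating setup (must start by minute 150). The most restrictive is minute 100; with a 15-minute duration, the braise must start by minute 85.
For protein sear: vegetable prep (must start by minute 120); sauce reduction (must start by minute 135); garnish prep (must start by minute 186). The most restrictive is minute 120; with a 55-minute duration, protein sear must start by minute 65.
For mise en place: the braise (must start by minute 85, minus 20-minute gap → minute 65); protein sear (must start by minute 65); vegetable prep (must start by minute 120). The most restrictive is minute 65; with a 45-minute duration, mise en place must start by minute 20.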